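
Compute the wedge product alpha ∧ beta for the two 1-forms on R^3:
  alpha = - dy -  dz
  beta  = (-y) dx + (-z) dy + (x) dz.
alpha ∧ beta = (-y) dx ∧ dy + (-x - z) dy ∧ dz + (-y) dx ∧ dz

Distribute the wedge, using dx_i ∧ dx_j = -dx_j ∧ dx_i and dx_i ∧ dx_i = 0. For each pair (i, j) with i < j, the coefficient of dx_i ∧ dx_j in alpha ∧ beta is (alpha_i * beta_j - alpha_j * beta_i). Collecting: alpha ∧ beta = (-y) dx ∧ dy + (-x - z) dy ∧ dz + (-y) dx ∧ dz.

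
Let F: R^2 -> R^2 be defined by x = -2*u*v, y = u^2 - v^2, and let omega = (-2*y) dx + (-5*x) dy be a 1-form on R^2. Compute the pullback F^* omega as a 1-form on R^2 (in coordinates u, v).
F^* omega = (4*v*(6*u^2 - v^2)) du + (4*u*(u^2 - 6*v^2)) dv

Using F^*(f dg) = (f ∘ F) d(g ∘ F), substitute each coordinate x_i by F_i(u, v) in f_i, and replace dx_i by d F_i = (∂F_i/∂u) du + (∂F_i/∂v) dv.
  For the x component: f_1(F) = -2*u^2 + 2*v^2; d F_1 = (-2*v) du + (-2*u) dv
  For the y component: f_2(F) = 10*u*v; d F_2 = (2*u) du + (-2*v) dv
Combining and collecting du, dv coefficients:
  coeff of du: 4*v*(6*u^2 - v^2)
  coeff of dv: 4*u*(u^2 - 6*v^2)
F^* omega = (4*v*(6*u^2 - v^2)) du + (4*u*(u^2 - 6*v^2)) dv.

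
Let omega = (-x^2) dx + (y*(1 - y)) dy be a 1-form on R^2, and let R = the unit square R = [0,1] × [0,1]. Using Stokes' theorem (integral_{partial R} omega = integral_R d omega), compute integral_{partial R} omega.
integral_(partial R) omega = 0

Stokes: integral_partial_R omega = integral_R d omega with d omega = (∂Q/∂x - ∂P/∂y) dx ∧ dy.
  ∂Q/∂x = 0
  ∂P/∂y = 0
  integrand = ∂Q/∂x - ∂P/∂y = 0.
Integrating over R: integral_0^1 integral_0^1 (0) dx dy = 0.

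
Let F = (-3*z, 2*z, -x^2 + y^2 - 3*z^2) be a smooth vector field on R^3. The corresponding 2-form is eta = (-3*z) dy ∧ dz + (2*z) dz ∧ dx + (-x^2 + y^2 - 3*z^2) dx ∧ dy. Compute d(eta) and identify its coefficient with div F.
d(eta) = (-6*z) dx ∧ dy ∧ dz; div F = -6*z

For a 2-form in R^3 of the form above, applying d gives a 3-form with coefficient ∂P/∂x + ∂Q/∂y + ∂R/∂z:
  ∂P/∂x = 0
  ∂Q/∂y = 0
  ∂R/∂z = -6*z
Sum = -6*z, which is exactly div F.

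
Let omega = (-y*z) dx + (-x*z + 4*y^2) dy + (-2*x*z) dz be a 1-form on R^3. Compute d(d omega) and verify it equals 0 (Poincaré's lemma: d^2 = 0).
d(d omega) = 0

Step 1: d omega = sum_{i<j} (∂f_j/∂x_i - ∂f_i/∂x_j) dx_i ∧ dx_j:
  coeff of dx ∧ dy: 0
  coeff of dx ∧ dz: y - 2*z
  coeff of dy ∧ dz: x
Step 2: Apply d again to each 2-form coefficient. The only possible 3-form in R^3 is dx ∧ dy ∧ dz, with coefficient
  ∂(coeff of dy∧dz)/∂x - ∂(coeff of dx∧dz)/∂y + ∂(coeff of dx∧dy)/∂z
  = ∂/∂x (x) - ∂/∂y (y - 2*z) + ∂/∂z (0).
Each of these terms simplifies to sums of mixed partials that cancel in pairs. The result is 0 (by equality of mixed partials for smooth functions — Schwarz / Clairaut).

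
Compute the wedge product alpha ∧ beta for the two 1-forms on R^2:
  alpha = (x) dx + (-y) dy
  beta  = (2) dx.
alpha ∧ beta = (2*y) dx ∧ dy

Distribute the wedge, using dx_i ∧ dx_j = -dx_j ∧ dx_i and dx_i ∧ dx_i = 0. For each pair (i, j) with i < j, the coefficient of dx_i ∧ dx_j in alpha ∧ beta is (alpha_i * beta_j - alpha_j * beta_i). Collecting: alpha ∧ beta = (2*y) dx ∧ dy.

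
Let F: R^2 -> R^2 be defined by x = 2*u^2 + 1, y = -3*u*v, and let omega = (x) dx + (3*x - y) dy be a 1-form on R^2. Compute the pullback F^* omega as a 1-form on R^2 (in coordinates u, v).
F^* omega = (8*u^3 - 18*u^2*v - 9*u*v^2 + 4*u - 9*v) du + (9*u*(-2*u^2 - u*v - 1)) dv

Using F^*(f dg) = (f ∘ F) d(g ∘ F), substitute each coordinate x_i by F_i(u, v) in f_i, and replace dx_i by d F_i = (∂F_i/∂u) du + (∂F_i/∂v) dv.
  For the x component: f_1(F) = 2*u^2 + 1; d F_1 = (4*u) du + (0) dv
  For the y component: f_2(F) = 6*u^2 + 3*u*v + 3; d F_2 = (-3*v) du + (-3*u) dv
Combining and collecting du, dv coefficients:
  coeff of du: 8*u^3 - 18*u^2*v - 9*u*v^2 + 4*u - 9*v
  coeff of dv: 9*u*(-2*u^2 - u*v - 1)
F^* omega = (8*u^3 - 18*u^2*v - 9*u*v^2 + 4*u - 9*v) du + (9*u*(-2*u^2 - u*v - 1)) dv.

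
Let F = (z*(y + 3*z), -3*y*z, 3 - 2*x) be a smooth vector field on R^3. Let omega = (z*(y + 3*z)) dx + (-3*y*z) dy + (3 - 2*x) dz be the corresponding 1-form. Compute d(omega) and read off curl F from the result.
d(omega) = (3*y) dy ∧ dz + (y + 6*z + 2) dz ∧ dx + (-z) dx ∧ dy; curl F = (3*y, y + 6*z + 2, -z)

d omega = sum_{i<j} (∂f_j/∂x_i - ∂f_i/∂x_j) dx_i ∧ dx_j. Under the identification (dy ∧ dz, dz ∧ dx, dx ∧ dy) ↔ (e_x, e_y, e_z), the coefficients are exactly the components of curl F. Compute:
  ∂R/∂y - ∂Q/∂z = (0) - (-3*y) = 3*y
  ∂P/∂z - ∂R/∂x = (y + 6*z) - (-2) = y + 6*z + 2
  ∂Q/∂x - ∂P/∂y = (0) - (z) = -z.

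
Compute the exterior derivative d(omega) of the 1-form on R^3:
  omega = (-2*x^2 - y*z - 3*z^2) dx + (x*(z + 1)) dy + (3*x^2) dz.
d(omega) = (2*z + 1) dx ∧ dy + (6*x + y + 6*z) dx ∧ dz + (-x) dy ∧ dz

For a 1-form omega = sum_i f_i dx_i, the exterior derivative is
  d(omega) = sum_{i < j} (∂f_j/∂x_i - ∂f_i/∂x_j) dx_i ∧ dx_j.
  coefficient of dx ∧ dy: ∂f_2/∂x - ∂f_1/∂y = ∂(x*(z + 1))/∂x - ∂(-2*x^2 - y*z - 3*z^2)/∂y = 2*z + 1
  coefficient of dx ∧ dz: ∂f_3/∂x - ∂f_1/∂z = ∂(3*x^2)/∂x - ∂(-2*x^2 - y*z - 3*z^2)/∂z = 6*x + y + 6*z
  coefficient of dy ∧ dz: ∂f_3/∂y - ∂f_2/∂z = ∂(3*x^2)/∂y - ∂(x*(z + 1))/∂z = -x
Assembling: d(omega) = (2*z + 1) dx ∧ dy + (6*x + y + 6*z) dx ∧ dz + (-x) dy ∧ dz.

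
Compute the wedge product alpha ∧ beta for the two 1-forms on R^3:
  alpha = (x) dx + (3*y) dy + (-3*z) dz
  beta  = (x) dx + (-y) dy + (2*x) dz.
alpha ∧ beta = (-4*x*y) dx ∧ dy + (x*(2*x + 3*z)) dx ∧ dz + (3*y*(2*x - z)) dy ∧ dz

Distribute the wedge, using dx_i ∧ dx_j = -dx_j ∧ dx_i and dx_i ∧ dx_i = 0. For each pair (i, j) with i < j, the coefficient of dx_i ∧ dx_j in alpha ∧ beta is (alpha_i * beta_j - alpha_j * beta_i). Collecting: alpha ∧ beta = (-4*x*y) dx ∧ dy + (x*(2*x + 3*z)) dx ∧ dz + (3*y*(2*x - z)) dy ∧ dz.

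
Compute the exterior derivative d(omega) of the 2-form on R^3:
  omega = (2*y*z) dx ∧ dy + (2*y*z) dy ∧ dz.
d(omega) = (2*y) dx ∧ dy ∧ dz

For a 2-form omega = sum_{i<j} g_{ij} dx_i ∧ dx_j, the exterior derivative is
  d(omega) = sum_{i<j} d(g_{ij}) ∧ dx_i ∧ dx_j = sum_{i<j, k} (∂g_{ij}/∂x_k) dx_k ∧ dx_i ∧ dx_j.
Expand each term, using dx_k ∧ dx_i ∧ dx_j = sgn(permutation) dx_{(a)} ∧ dx_{(b)} ∧ dx_{(c)} with (a < b < c) sorted:
  d(2*y*z) includes (∂/∂z)(2*y*z) dz = (2*y) dz, which multiplied by dx ∧ dy gives (2*y) dx ∧ dy ∧ dz
Collecting like 3-forms: d(omega) = (2*y) dx ∧ dy ∧ dz.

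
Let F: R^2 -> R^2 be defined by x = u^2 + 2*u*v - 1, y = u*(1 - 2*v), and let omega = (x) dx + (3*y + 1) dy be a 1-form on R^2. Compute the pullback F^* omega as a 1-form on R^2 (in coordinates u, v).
F^* omega = (2*u^3 + 6*u^2*v + 16*u*v^2 - 12*u*v + u - 4*v + 1) du + (2*u*(u^2 + 8*u*v - 3*u - 2)) dv

Using F^*(f dg) = (f ∘ F) d(g ∘ F), substitute each coordinate x_i by F_i(u, v) in f_i, and replace dx_i by d F_i = (∂F_i/∂u) du + (∂F_i/∂v) dv.
  For the x component: f_1(F) = u^2 + 2*u*v - 1; d F_1 = (2*u + 2*v) du + (2*u) dv
  For the y component: f_2(F) = -6*u*v + 3*u + 1; d F_2 = (1 - 2*v) du + (-2*u) dv
Combining and collecting du, dv coefficients:
  coeff of du: 2*u^3 + 6*u^2*v + 16*u*v^2 - 12*u*v + u - 4*v + 1
  coeff of dv: 2*u*(u^2 + 8*u*v - 3*u - 2)
F^* omega = (2*u^3 + 6*u^2*v + 16*u*v^2 - 12*u*v + u - 4*v + 1) du + (2*u*(u^2 + 8*u*v - 3*u - 2)) dv.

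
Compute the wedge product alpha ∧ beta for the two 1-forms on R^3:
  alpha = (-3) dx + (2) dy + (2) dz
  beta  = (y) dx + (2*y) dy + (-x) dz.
alpha ∧ beta = (-8*y) dx ∧ dy + (3*x - 2*y) dx ∧ dz + (-2*x - 4*y) dy ∧ dz

Distribute the wedge, using dx_i ∧ dx_j = -dx_j ∧ dx_i and dx_i ∧ dx_i = 0. For each pair (i, j) with i < j, the coefficient of dx_i ∧ dx_j in alpha ∧ beta is (alpha_i * beta_j - alpha_j * beta_i). Collecting: alpha ∧ beta = (-8*y) dx ∧ dy + (3*x - 2*y) dx ∧ dz + (-2*x - 4*y) dy ∧ dz.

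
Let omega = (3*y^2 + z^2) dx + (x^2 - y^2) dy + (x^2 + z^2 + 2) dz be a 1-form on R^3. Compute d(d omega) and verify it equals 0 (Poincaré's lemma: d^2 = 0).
d(d omega) = 0

Step 1: d omega = sum_{i<j} (∂f_j/∂x_i - ∂f_i/∂x_j) dx_i ∧ dx_j:
  coeff of dx ∧ dy: 2*x - 6*y
  coeff of dx ∧ dz: 2*x - 2*z
  coeff of dy ∧ dz: 0
Step 2: Apply d again to each 2-form coefficient. The only possible 3-form in R^3 is dx ∧ dy ∧ dz, with coefficient
  ∂(coeff of dy∧dz)/∂x - ∂(coeff of dx∧dz)/∂y + ∂(coeff of dx∧dy)/∂z
  = ∂/∂x (0) - ∂/∂y (2*x - 2*z) + ∂/∂z (2*x - 6*y).
Each of these terms simplifies to sums of mixed partials that cancel in pairs. The result is 0 (by equality of mixed partials for smooth functions — Schwarz / Clairaut).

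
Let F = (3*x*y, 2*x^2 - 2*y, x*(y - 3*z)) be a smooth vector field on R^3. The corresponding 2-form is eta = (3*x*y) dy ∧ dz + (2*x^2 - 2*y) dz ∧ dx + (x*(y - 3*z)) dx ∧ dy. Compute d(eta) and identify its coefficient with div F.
d(eta) = (-3*x + 3*y - 2) dx ∧ dy ∧ dz; div F = -3*x + 3*y - 2

For a 2-form in R^3 of the form above, applying d gives a 3-form with coefficient ∂P/∂x + ∂Q/∂y + ∂R/∂z:
  ∂P/∂x = 3*y
  ∂Q/∂y = -2
  ∂R/∂z = -3*x
Sum = -3*x + 3*y - 2, which is exactly div F.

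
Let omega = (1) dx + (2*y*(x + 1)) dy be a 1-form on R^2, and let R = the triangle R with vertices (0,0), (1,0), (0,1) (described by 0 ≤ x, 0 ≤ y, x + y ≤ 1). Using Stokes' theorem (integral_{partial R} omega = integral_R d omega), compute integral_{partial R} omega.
integral_(partial R) omega = 1/3

Stokes: integral_partial_R omega = integral_R d omega with d omega = (∂Q/∂x - ∂P/∂y) dx ∧ dy.
  ∂Q/∂x = 2*y
  ∂P/∂y = 0
  integrand = ∂Q/∂x - ∂P/∂y = 2*y.
Integrating over R: integral_0^1 integral_0^{1-x} (2*y) dy dx = 1/3.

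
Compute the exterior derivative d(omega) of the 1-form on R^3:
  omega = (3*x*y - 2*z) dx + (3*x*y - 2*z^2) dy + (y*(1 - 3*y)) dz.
d(omega) = (-3*x + 3*y) dx ∧ dy + (2) dx ∧ dz + (-6*y + 4*z + 1) dy ∧ dz

For a 1-form omega = sum_i f_i dx_i, the exterior derivative is
  d(omega) = sum_{i < j} (∂f_j/∂x_i - ∂f_i/∂x_j) dx_i ∧ dx_j.
  coefficient of dx ∧ dy: ∂f_2/∂x - ∂f_1/∂y = ∂(3*x*y - 2*z^2)/∂x - ∂(3*x*y - 2*z)/∂y = -3*x + 3*y
  coefficient of dx ∧ dz: ∂f_3/∂x - ∂f_1/∂z = ∂(y*(1 - 3*y))/∂x - ∂(3*x*y - 2*z)/∂z = 2
  coefficient of dy ∧ dz: ∂f_3/∂y - ∂f_2/∂z = ∂(y*(1 - 3*y))/∂y - ∂(3*x*y - 2*z^2)/∂z = -6*y + 4*z + 1
Assembling: d(omega) = (-3*x + 3*y) dx ∧ dy + (2) dx ∧ dz + (-6*y + 4*z + 1) dy ∧ dz.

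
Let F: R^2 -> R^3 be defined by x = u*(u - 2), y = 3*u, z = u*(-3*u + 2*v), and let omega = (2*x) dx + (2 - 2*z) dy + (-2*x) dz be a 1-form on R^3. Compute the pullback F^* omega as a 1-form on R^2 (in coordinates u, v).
F^* omega = (16*u^3 - 4*u^2*v - 18*u^2 - 4*u*v + 8*u + 6) du + (4*u^2*(2 - u)) dv

Using F^*(f dg) = (f ∘ F) d(g ∘ F), substitute each coordinate x_i by F_i(u, v) in f_i, and replace dx_i by d F_i = (∂F_i/∂u) du + (∂F_i/∂v) dv.
  For the x component: f_1(F) = 2*u*(u - 2); d F_1 = (2*u - 2) du + (0) dv
  For the y component: f_2(F) = 6*u^2 - 4*u*v + 2; d F_2 = (3) du + (0) dv
  For the z component: f_3(F) = 2*u*(2 - u); d F_3 = (-6*u + 2*v) du + (2*u) dv
Combining and collecting du, dv coefficients:
  coeff of du: 16*u^3 - 4*u^2*v - 18*u^2 - 4*u*v + 8*u + 6
  coeff of dv: 4*u^2*(2 - u)
F^* omega = (16*u^3 - 4*u^2*v - 18*u^2 - 4*u*v + 8*u + 6) du + (4*u^2*(2 - u)) dv.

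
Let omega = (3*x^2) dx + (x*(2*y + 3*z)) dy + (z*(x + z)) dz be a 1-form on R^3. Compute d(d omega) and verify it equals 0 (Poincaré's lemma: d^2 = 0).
d(d omega) = 0

Step 1: d omega = sum_{i<j} (∂f_j/∂x_i - ∂f_i/∂x_j) dx_i ∧ dx_j:
  coeff of dx ∧ dy: 2*y + 3*z
  coeff of dx ∧ dz: z
  coeff of dy ∧ dz: -3*x
Step 2: Apply d again to each 2-form coefficient. The only possible 3-form in R^3 is dx ∧ dy ∧ dz, with coefficient
  ∂(coeff of dy∧dz)/∂x - ∂(coeff of dx∧dz)/∂y + ∂(coeff of dx∧dy)/∂z
  = ∂/∂x (-3*x) - ∂/∂y (z) + ∂/∂z (2*y + 3*z).
Each of these terms simplifies to sums of mixed partials that cancel in pairs. The result is 0 (by equality of mixed partials for smooth functions — Schwarz / Clairaut).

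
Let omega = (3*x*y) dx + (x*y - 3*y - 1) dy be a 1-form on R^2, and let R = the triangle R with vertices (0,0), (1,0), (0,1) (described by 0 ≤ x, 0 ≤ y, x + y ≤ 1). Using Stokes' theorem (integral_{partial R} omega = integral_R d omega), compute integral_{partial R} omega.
integral_(partial R) omega = -1/3

Stokes: integral_partial_R omega = integral_R d omega with d omega = (∂Q/∂x - ∂P/∂y) dx ∧ dy.
  ∂Q/∂x = y
  ∂P/∂y = 3*x
  integrand = ∂Q/∂x - ∂P/∂y = -3*x + y.
Integrating over R: integral_0^1 integral_0^{1-x} (-3*x + y) dy dx = -1/3.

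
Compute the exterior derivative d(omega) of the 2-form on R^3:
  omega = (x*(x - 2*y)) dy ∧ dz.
d(omega) = (2*x - 2*y) dx ∧ dy ∧ dz

For a 2-form omega = sum_{i<j} g_{ij} dx_i ∧ dx_j, the exterior derivative is
  d(omega) = sum_{i<j} d(g_{ij}) ∧ dx_i ∧ dx_j = sum_{i<j, k} (∂g_{ij}/∂x_k) dx_k ∧ dx_i ∧ dx_j.
Expand each term, using dx_k ∧ dx_i ∧ dx_j = sgn(permutation) dx_{(a)} ∧ dx_{(b)} ∧ dx_{(c)} with (a < b < c) sorted:
  d(x*(x - 2*y)) includes (∂/∂x)(x*(x - 2*y)) dx = (2*x - 2*y) dx, which multiplied by dy ∧ dz gives (2*x - 2*y) dx ∧ dy ∧ dz
Collecting like 3-forms: d(omega) = (2*x - 2*y) dx ∧ dy ∧ dz.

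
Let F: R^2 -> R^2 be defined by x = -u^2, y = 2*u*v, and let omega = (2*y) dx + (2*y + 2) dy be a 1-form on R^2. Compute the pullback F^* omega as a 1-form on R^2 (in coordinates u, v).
F^* omega = (4*v*(-2*u^2 + 2*u*v + 1)) du + (4*u*(2*u*v + 1)) dv

Using F^*(f dg) = (f ∘ F) d(g ∘ F), substitute each coordinate x_i by F_i(u, v) in f_i, and replace dx_i by d F_i = (∂F_i/∂u) du + (∂F_i/∂v) dv.
  For the x component: f_1(F) = 4*u*v; d F_1 = (-2*u) du + (0) dv
  For the y component: f_2(F) = 4*u*v + 2; d F_2 = (2*v) du + (2*u) dv
Combining and collecting du, dv coefficients:
  coeff of du: 4*v*(-2*u^2 + 2*u*v + 1)
  coeff of dv: 4*u*(2*u*v + 1)
F^* omega = (4*v*(-2*u^2 + 2*u*v + 1)) du + (4*u*(2*u*v + 1)) dv.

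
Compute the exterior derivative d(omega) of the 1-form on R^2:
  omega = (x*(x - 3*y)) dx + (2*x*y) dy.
d(omega) = (3*x + 2*y) dx ∧ dy

For a 1-form omega = sum_i f_i dx_i, the exterior derivative is
  d(omega) = sum_{i < j} (∂f_j/∂x_i - ∂f_i/∂x_j) dx_i ∧ dx_j.
  coefficient of dx ∧ dy: ∂f_2/∂x - ∂f_1/∂y = ∂(2*x*y)/∂x - ∂(x*(x - 3*y))/∂y = 3*x + 2*y
Assembling: d(omega) = (3*x + 2*y) dx ∧ dy.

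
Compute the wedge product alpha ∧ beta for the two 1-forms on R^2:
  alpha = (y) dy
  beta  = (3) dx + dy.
alpha ∧ beta = (-3*y) dx ∧ dy

Distribute the wedge, using dx_i ∧ dx_j = -dx_j ∧ dx_i and dx_i ∧ dx_i = 0. For each pair (i, j) with i < j, the coefficient of dx_i ∧ dx_j in alpha ∧ beta is (alpha_i * beta_j - alpha_j * beta_i). Collecting: alpha ∧ beta = (-3*y) dx ∧ dy.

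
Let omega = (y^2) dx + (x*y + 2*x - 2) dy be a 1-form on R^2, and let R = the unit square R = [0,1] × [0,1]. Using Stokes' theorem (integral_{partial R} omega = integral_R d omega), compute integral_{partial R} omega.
integral_(partial R) omega = 3/2

Stokes: integral_partial_R omega = integral_R d omega with d omega = (∂Q/∂x - ∂P/∂y) dx ∧ dy.
  ∂Q/∂x = y + 2
  ∂P/∂y = 2*y
  integrand = ∂Q/∂x - ∂P/∂y = 2 - y.
Integrating over R: integral_0^1 integral_0^1 (2 - y) dx dy = 3/2.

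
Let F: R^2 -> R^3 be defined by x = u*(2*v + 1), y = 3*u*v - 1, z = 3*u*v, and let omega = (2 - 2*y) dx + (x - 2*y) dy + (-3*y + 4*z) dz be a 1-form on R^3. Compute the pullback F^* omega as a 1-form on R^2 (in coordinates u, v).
F^* omega = (-15*u*v^2 - 3*u*v + 23*v + 4) du + (u*(-15*u*v + 3*u + 23)) dv

Using F^*(f dg) = (f ∘ F) d(g ∘ F), substitute each coordinate x_i by F_i(u, v) in f_i, and replace dx_i by d F_i = (∂F_i/∂u) du + (∂F_i/∂v) dv.
  For the x component: f_1(F) = -6*u*v + 4; d F_1 = (2*v + 1) du + (2*u) dv
  For the y component: f_2(F) = -4*u*v + u + 2; d F_2 = (3*v) du + (3*u) dv
  For the z component: f_3(F) = 3*u*v + 3; d F_3 = (3*v) du + (3*u) dv
Combining and collecting du, dv coefficients:
  coeff of du: -15*u*v^2 - 3*u*v + 23*v + 4
  coeff of dv: u*(-15*u*v + 3*u + 23)
F^* omega = (-15*u*v^2 - 3*u*v + 23*v + 4) du + (u*(-15*u*v + 3*u + 23)) dv.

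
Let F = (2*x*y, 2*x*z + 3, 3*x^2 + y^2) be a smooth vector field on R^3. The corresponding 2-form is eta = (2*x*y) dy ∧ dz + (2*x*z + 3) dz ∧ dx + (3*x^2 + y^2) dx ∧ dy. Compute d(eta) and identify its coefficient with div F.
d(eta) = (2*y) dx ∧ dy ∧ dz; div F = 2*y

For a 2-form in R^3 of the form above, applying d gives a 3-form with coefficient ∂P/∂x + ∂Q/∂y + ∂R/∂z:
  ∂P/∂x = 2*y
  ∂Q/∂y = 0
  ∂R/∂z = 0
Sum = 2*y, which is exactly div F.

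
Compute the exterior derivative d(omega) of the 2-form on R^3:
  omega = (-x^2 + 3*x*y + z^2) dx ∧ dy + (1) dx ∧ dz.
d(omega) = (2*z) dx ∧ dy ∧ dz

For a 2-form omega = sum_{i<j} g_{ij} dx_i ∧ dx_j, the exterior derivative is
  d(omega) = sum_{i<j} d(g_{ij}) ∧ dx_i ∧ dx_j = sum_{i<j, k} (∂g_{ij}/∂x_k) dx_k ∧ dx_i ∧ dx_j.
Expand each term, using dx_k ∧ dx_i ∧ dx_j = sgn(permutation) dx_{(a)} ∧ dx_{(b)} ∧ dx_{(c)} with (a < b < c) sorted:
  d(-x^2 + 3*x*y + z^2) includes (∂/∂z)(-x^2 + 3*x*y + z^2) dz = (2*z) dz, which multiplied by dx ∧ dy gives (2*z) dx ∧ dy ∧ dz
Collecting like 3-forms: d(omega) = (2*z) dx ∧ dy ∧ dz.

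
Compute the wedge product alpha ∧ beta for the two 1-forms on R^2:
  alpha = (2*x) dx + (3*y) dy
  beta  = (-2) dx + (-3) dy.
alpha ∧ beta = (-6*x + 6*y) dx ∧ dy

Distribute the wedge, using dx_i ∧ dx_j = -dx_j ∧ dx_i and dx_i ∧ dx_i = 0. For each pair (i, j) with i < j, the coefficient of dx_i ∧ dx_j in alpha ∧ beta is (alpha_i * beta_j - alpha_j * beta_i). Collecting: alpha ∧ beta = (-6*x + 6*y) dx ∧ dy.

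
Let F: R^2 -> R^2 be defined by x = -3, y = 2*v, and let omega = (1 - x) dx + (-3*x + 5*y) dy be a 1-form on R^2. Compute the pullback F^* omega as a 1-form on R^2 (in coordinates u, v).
F^* omega = (20*v + 18) dv

Using F^*(f dg) = (f ∘ F) d(g ∘ F), substitute each coordinate x_i by F_i(u, v) in f_i, and replace dx_i by d F_i = (∂F_i/∂u) du + (∂F_i/∂v) dv.
  For the x component: f_1(F) = 4; d F_1 = (0) du + (0) dv
  For the y component: f_2(F) = 10*v + 9; d F_2 = (0) du + (2) dv
Combining and collecting du, dv coefficients:
  coeff of du: 0
  coeff of dv: 20*v + 18
F^* omega = (20*v + 18) dv.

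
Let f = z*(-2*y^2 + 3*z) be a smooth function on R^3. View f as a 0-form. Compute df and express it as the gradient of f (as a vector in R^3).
df = (0) dx + (-4*y*z) dy + (-2*y^2 + 6*z) dz; grad f = (0, -4*y*z, -2*y^2 + 6*z)

For a 0-form f, d f = (∂f/∂x) dx + (∂f/∂y) dy + (∂f/∂z) dz. The components of the vector representation are exactly the entries of grad f in Cartesian coordinates:
  ∂f/∂x = 0
  ∂f/∂y = -4*y*z
  ∂f/∂z = -2*y^2 + 6*z.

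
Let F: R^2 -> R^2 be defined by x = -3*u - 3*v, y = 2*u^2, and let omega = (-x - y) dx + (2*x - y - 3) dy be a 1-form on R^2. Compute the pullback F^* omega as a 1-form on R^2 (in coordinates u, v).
F^* omega = (-8*u^3 - 18*u^2 - 24*u*v - 21*u - 9*v) du + (6*u^2 - 9*u - 9*v) dv

Using F^*(f dg) = (f ∘ F) d(g ∘ F), substitute each coordinate x_i by F_i(u, v) in f_i, and replace dx_i by d F_i = (∂F_i/∂u) du + (∂F_i/∂v) dv.
  For the x component: f_1(F) = -2*u^2 + 3*u + 3*v; d F_1 = (-3) du + (-3) dv
  For the y component: f_2(F) = -2*u^2 - 6*u - 6*v - 3; d F_2 = (4*u) du + (0) dv
Combining and collecting du, dv coefficients:
  coeff of du: -8*u^3 - 18*u^2 - 24*u*v - 21*u - 9*v
  coeff of dv: 6*u^2 - 9*u - 9*v
F^* omega = (-8*u^3 - 18*u^2 - 24*u*v - 21*u - 9*v) du + (6*u^2 - 9*u - 9*v) dv.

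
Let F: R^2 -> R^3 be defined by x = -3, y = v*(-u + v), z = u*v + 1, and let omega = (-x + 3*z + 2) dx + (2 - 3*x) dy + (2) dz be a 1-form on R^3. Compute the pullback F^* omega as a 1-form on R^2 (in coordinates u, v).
F^* omega = (-9*v) du + (-9*u + 22*v) dv

Using F^*(f dg) = (f ∘ F) d(g ∘ F), substitute each coordinate x_i by F_i(u, v) in f_i, and replace dx_i by d F_i = (∂F_i/∂u) du + (∂F_i/∂v) dv.
  For the x component: f_1(F) = 3*u*v + 8; d F_1 = (0) du + (0) dv
  For the y component: f_2(F) = 11; d F_2 = (-v) du + (-u + 2*v) dv
  For the z component: f_3(F) = 2; d F_3 = (v) du + (u) dv
Combining and collecting du, dv coefficients:
  coeff of du: -9*v
  coeff of dv: -9*u + 22*v
F^* omega = (-9*v) du + (-9*u + 22*v) dv.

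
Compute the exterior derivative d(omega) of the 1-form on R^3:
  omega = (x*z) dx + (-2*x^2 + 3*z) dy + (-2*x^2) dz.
d(omega) = (-4*x) dx ∧ dy + (-5*x) dx ∧ dz + (-3) dy ∧ dz

For a 1-form omega = sum_i f_i dx_i, the exterior derivative is
  d(omega) = sum_{i < j} (∂f_j/∂x_i - ∂f_i/∂x_j) dx_i ∧ dx_j.
  coefficient of dx ∧ dy: ∂f_2/∂x - ∂f_1/∂y = ∂(-2*x^2 + 3*z)/∂x - ∂(x*z)/∂y = -4*x
  coefficient of dx ∧ dz: ∂f_3/∂x - ∂f_1/∂z = ∂(-2*x^2)/∂x - ∂(x*z)/∂z = -5*x
  coefficient of dy ∧ dz: ∂f_3/∂y - ∂f_2/∂z = ∂(-2*x^2)/∂y - ∂(-2*x^2 + 3*z)/∂z = -3
Assembling: d(omega) = (-4*x) dx ∧ dy + (-5*x) dx ∧ dz + (-3) dy ∧ dz.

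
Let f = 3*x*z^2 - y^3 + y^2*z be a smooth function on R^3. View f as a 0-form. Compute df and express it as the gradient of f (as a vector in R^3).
df = (3*z^2) dx + (y*(-3*y + 2*z)) dy + (6*x*z + y^2) dz; grad f = (3*z^2, y*(-3*y + 2*z), 6*x*z + y^2)

For a 0-form f, d f = (∂f/∂x) dx + (∂f/∂y) dy + (∂f/∂z) dz. The components of the vector representation are exactly the entries of grad f in Cartesian coordinates:
  ∂f/∂x = 3*z^2
  ∂f/∂y = y*(-3*y + 2*z)
  ∂f/∂z = 6*x*z + y^2.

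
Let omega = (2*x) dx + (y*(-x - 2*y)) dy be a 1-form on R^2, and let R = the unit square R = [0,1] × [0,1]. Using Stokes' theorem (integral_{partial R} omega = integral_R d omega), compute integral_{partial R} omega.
integral_(partial R) omega = -1/2

Stokes: integral_partial_R omega = integral_R d omega with d omega = (∂Q/∂x - ∂P/∂y) dx ∧ dy.
  ∂Q/∂x = -y
  ∂P/∂y = 0
  integrand = ∂Q/∂x - ∂P/∂y = -y.
Integrating over R: integral_0^1 integral_0^1 (-y) dx dy = -1/2.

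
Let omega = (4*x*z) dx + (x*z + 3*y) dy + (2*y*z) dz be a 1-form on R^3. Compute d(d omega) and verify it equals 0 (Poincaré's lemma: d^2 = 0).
d(d omega) = 0

Step 1: d omega = sum_{i<j} (∂f_j/∂x_i - ∂f_i/∂x_j) dx_i ∧ dx_j:
  coeff of dx ∧ dy: z
  coeff of dx ∧ dz: -4*x
  coeff of dy ∧ dz: -x + 2*z
Step 2: Apply d again to each 2-form coefficient. The only possible 3-form in R^3 is dx ∧ dy ∧ dz, with coefficient
  ∂(coeff of dy∧dz)/∂x - ∂(coeff of dx∧dz)/∂y + ∂(coeff of dx∧dy)/∂z
  = ∂/∂x (-x + 2*z) - ∂/∂y (-4*x) + ∂/∂z (z).
Each of these terms simplifies to sums of mixed partials that cancel in pairs. The result is 0 (by equality of mixed partials for smooth functions — Schwarz / Clairaut).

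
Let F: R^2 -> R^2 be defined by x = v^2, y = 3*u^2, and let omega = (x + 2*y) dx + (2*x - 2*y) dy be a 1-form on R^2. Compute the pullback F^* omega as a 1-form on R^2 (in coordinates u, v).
F^* omega = (12*u*(-3*u^2 + v^2)) du + (2*v*(6*u^2 + v^2)) dv

Using F^*(f dg) = (f ∘ F) d(g ∘ F), substitute each coordinate x_i by F_i(u, v) in f_i, and replace dx_i by d F_i = (∂F_i/∂u) du + (∂F_i/∂v) dv.
  For the x component: f_1(F) = 6*u^2 + v^2; d F_1 = (0) du + (2*v) dv
  For the y component: f_2(F) = -6*u^2 + 2*v^2; d F_2 = (6*u) du + (0) dv
Combining and collecting du, dv coefficients:
  coeff of du: 12*u*(-3*u^2 + v^2)
  coeff of dv: 2*v*(6*u^2 + v^2)
F^* omega = (12*u*(-3*u^2 + v^2)) du + (2*v*(6*u^2 + v^2)) dv.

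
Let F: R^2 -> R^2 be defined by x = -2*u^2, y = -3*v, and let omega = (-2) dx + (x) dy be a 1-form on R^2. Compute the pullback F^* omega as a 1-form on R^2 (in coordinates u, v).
F^* omega = (8*u) du + (6*u^2) dv

Using F^*(f dg) = (f ∘ F) d(g ∘ F), substitute each coordinate x_i by F_i(u, v) in f_i, and replace dx_i by d F_i = (∂F_i/∂u) du + (∂F_i/∂v) dv.
  For the x component: f_1(F) = -2; d F_1 = (-4*u) du + (0) dv
  For the y component: f_2(F) = -2*u^2; d F_2 = (0) du + (-3) dv
Combining and collecting du, dv coefficients:
  coeff of du: 8*u
  coeff of dv: 6*u^2
F^* omega = (8*u) du + (6*u^2) dv.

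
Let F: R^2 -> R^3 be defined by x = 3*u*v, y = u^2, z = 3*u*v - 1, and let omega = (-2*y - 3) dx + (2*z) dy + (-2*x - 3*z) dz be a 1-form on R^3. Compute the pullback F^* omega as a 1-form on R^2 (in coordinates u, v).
F^* omega = (u*(6*u*v - 45*v^2 - 4)) du + (u^2*(-6*u - 45*v)) dv

Using F^*(f dg) = (f ∘ F) d(g ∘ F), substitute each coordinate x_i by F_i(u, v) in f_i, and replace dx_i by d F_i = (∂F_i/∂u) du + (∂F_i/∂v) dv.
  For the x component: f_1(F) = -2*u^2 - 3; d F_1 = (3*v) du + (3*u) dv
  For the y component: f_2(F) = 6*u*v - 2; d F_2 = (2*u) du + (0) dv
  For the z component: f_3(F) = -15*u*v + 3; d F_3 = (3*v) du + (3*u) dv
Combining and collecting du, dv coefficients:
  coeff of du: u*(6*u*v - 45*v^2 - 4)
  coeff of dv: u^2*(-6*u - 45*v)
F^* omega = (u*(6*u*v - 45*v^2 - 4)) du + (u^2*(-6*u - 45*v)) dv.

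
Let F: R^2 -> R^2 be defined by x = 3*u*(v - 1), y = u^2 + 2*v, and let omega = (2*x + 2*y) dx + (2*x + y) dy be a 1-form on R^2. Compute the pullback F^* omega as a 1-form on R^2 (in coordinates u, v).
F^* omega = (2*u^3 + 18*u^2*v - 18*u^2 + 18*u*v^2 - 32*u*v + 18*u + 12*v^2 - 12*v) du + (6*u^3 + 18*u^2*v - 16*u^2 + 24*u*v - 12*u + 4*v) dv

Using F^*(f dg) = (f ∘ F) d(g ∘ F), substitute each coordinate x_i by F_i(u, v) in f_i, and replace dx_i by d F_i = (∂F_i/∂u) du + (∂F_i/∂v) dv.
  For the x component: f_1(F) = 2*u^2 + 6*u*v - 6*u + 4*v; d F_1 = (3*v - 3) du + (3*u) dv
  For the y component: f_2(F) = u^2 + 6*u*v - 6*u + 2*v; d F_2 = (2*u) du + (2) dv
Combining and collecting du, dv coefficients:
  coeff of du: 2*u^3 + 18*u^2*v - 18*u^2 + 18*u*v^2 - 32*u*v + 18*u + 12*v^2 - 12*v
  coeff of dv: 6*u^3 + 18*u^2*v - 16*u^2 + 24*u*v - 12*u + 4*v
F^* omega = (2*u^3 + 18*u^2*v - 18*u^2 + 18*u*v^2 - 32*u*v + 18*u + 12*v^2 - 12*v) du + (6*u^3 + 18*u^2*v - 16*u^2 + 24*u*v - 12*u + 4*v) dv.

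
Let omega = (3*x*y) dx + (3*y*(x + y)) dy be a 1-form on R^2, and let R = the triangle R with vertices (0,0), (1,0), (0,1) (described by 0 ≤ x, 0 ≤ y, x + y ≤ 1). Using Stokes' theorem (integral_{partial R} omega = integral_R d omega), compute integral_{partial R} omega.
integral_(partial R) omega = 0

Stokes: integral_partial_R omega = integral_R d omega with d omega = (∂Q/∂x - ∂P/∂y) dx ∧ dy.
  ∂Q/∂x = 3*y
  ∂P/∂y = 3*x
  integrand = ∂Q/∂x - ∂P/∂y = -3*x + 3*y.
Integrating over R: integral_0^1 integral_0^{1-x} (-3*x + 3*y) dy dx = 0.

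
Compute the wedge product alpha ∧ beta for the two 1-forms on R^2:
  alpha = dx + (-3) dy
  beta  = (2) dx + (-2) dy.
alpha ∧ beta = (4) dx ∧ dy

Distribute the wedge, using dx_i ∧ dx_j = -dx_j ∧ dx_i and dx_i ∧ dx_i = 0. For each pair (i, j) with i < j, the coefficient of dx_i ∧ dx_j in alpha ∧ beta is (alpha_i * beta_j - alpha_j * beta_i). Collecting: alpha ∧ beta = (4) dx ∧ dy.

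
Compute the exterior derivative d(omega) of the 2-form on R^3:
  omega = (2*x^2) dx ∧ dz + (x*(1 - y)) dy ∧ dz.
d(omega) = (1 - y) dx ∧ dy ∧ dz

For a 2-form omega = sum_{i<j} g_{ij} dx_i ∧ dx_j, the exterior derivative is
  d(omega) = sum_{i<j} d(g_{ij}) ∧ dx_i ∧ dx_j = sum_{i<j, k} (∂g_{ij}/∂x_k) dx_k ∧ dx_i ∧ dx_j.
Expand each term, using dx_k ∧ dx_i ∧ dx_j = sgn(permutation) dx_{(a)} ∧ dx_{(b)} ∧ dx_{(c)} with (a < b < c) sorted:
  d(x*(1 - y)) includes (∂/∂x)(x*(1 - y)) dx = (1 - y) dx, which multiplied by dy ∧ dz gives (1 - y) dx ∧ dy ∧ dz
Collecting like 3-forms: d(omega) = (1 - y) dx ∧ dy ∧ dz.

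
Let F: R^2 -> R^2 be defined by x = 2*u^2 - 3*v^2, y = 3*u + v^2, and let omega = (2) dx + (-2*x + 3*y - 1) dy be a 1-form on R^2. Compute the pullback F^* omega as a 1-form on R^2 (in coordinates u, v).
F^* omega = (-12*u^2 + 35*u + 27*v^2 - 3) du + (2*v*(-4*u^2 + 9*u + 9*v^2 - 7)) dv

Using F^*(f dg) = (f ∘ F) d(g ∘ F), substitute each coordinate x_i by F_i(u, v) in f_i, and replace dx_i by d F_i = (∂F_i/∂u) du + (∂F_i/∂v) dv.
  For the x component: f_1(F) = 2; d F_1 = (4*u) du + (-6*v) dv
  For the y component: f_2(F) = -4*u^2 + 9*u + 9*v^2 - 1; d F_2 = (3) du + (2*v) dv
Combining and collecting du, dv coefficients:
  coeff of du: -12*u^2 + 35*u + 27*v^2 - 3
  coeff of dv: 2*v*(-4*u^2 + 9*u + 9*v^2 - 7)
F^* omega = (-12*u^2 + 35*u + 27*v^2 - 3) du + (2*v*(-4*u^2 + 9*u + 9*v^2 - 7)) dv.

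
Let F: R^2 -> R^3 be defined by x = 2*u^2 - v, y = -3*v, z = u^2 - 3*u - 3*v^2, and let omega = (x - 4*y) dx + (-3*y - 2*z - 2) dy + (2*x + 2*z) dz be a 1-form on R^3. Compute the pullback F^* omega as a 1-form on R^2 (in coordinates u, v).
F^* omega = (20*u^3 - 30*u^2 - 12*u*v^2 + 40*u*v + 18*u + 18*v^2 + 6*v) du + (-36*u^2*v + 4*u^2 + 36*u*v - 18*u + 36*v^3 - 6*v^2 - 38*v + 6) dv

Using F^*(f dg) = (f ∘ F) d(g ∘ F), substitute each coordinate x_i by F_i(u, v) in f_i, and replace dx_i by d F_i = (∂F_i/∂u) du + (∂F_i/∂v) dv.
  For the x component: f_1(F) = 2*u^2 + 11*v; d F_1 = (4*u) du + (-1) dv
  For the y component: f_2(F) = -2*u^2 + 6*u + 6*v^2 + 9*v - 2; d F_2 = (0) du + (-3) dv
  For the z component: f_3(F) = 6*u^2 - 6*u - 6*v^2 - 2*v; d F_3 = (2*u - 3) du + (-6*v) dv
Combining and collecting du, dv coefficients:
  coeff of du: 20*u^3 - 30*u^2 - 12*u*v^2 + 40*u*v + 18*u + 18*v^2 + 6*v
  coeff of dv: -36*u^2*v + 4*u^2 + 36*u*v - 18*u + 36*v^3 - 6*v^2 - 38*v + 6
F^* omega = (20*u^3 - 30*u^2 - 12*u*v^2 + 40*u*v + 18*u + 18*v^2 + 6*v) du + (-36*u^2*v + 4*u^2 + 36*u*v - 18*u + 36*v^3 - 6*v^2 - 38*v + 6) dv.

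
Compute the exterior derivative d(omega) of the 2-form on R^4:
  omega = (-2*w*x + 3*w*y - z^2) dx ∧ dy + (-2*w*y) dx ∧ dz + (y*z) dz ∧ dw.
d(omega) = (2*w - 2*z) dx ∧ dy ∧ dz + (-2*x + 3*y) dx ∧ dy ∧ dw + (-2*y) dx ∧ dz ∧ dw + (z) dy ∧ dz ∧ dw

For a 2-form omega = sum_{i<j} g_{ij} dx_i ∧ dx_j, the exterior derivative is
  d(omega) = sum_{i<j} d(g_{ij}) ∧ dx_i ∧ dx_j = sum_{i<j, k} (∂g_{ij}/∂x_k) dx_k ∧ dx_i ∧ dx_j.
Expand each term, using dx_k ∧ dx_i ∧ dx_j = sgn(permutation) dx_{(a)} ∧ dx_{(b)} ∧ dx_{(c)} with (a < b < c) sorted:
  d(-2*w*x + 3*w*y - z^2) includes (∂/∂z)(-2*w*x + 3*w*y - z^2) dz = (-2*z) dz, which multiplied by dx ∧ dy gives (-2*z) dx ∧ dy ∧ dz
  d(-2*w*x + 3*w*y - z^2) includes (∂/∂w)(-2*w*x + 3*w*y - z^2) dw = (-2*x + 3*y) dw, which multiplied by dx ∧ dy gives (-2*x + 3*y) dx ∧ dy ∧ dw
  d(-2*w*y) includes (∂/∂y)(-2*w*y) dy = (-2*w) dy, which multiplied by dx ∧ dz gives (2*w) dx ∧ dy ∧ dz
  d(-2*w*y) includes (∂/∂w)(-2*w*y) dw = (-2*y) dw, which multiplied by dx ∧ dz gives (-2*y) dx ∧ dz ∧ dw
  d(y*z) includes (∂/∂y)(y*z) dy = (z) dy, which multiplied by dz ∧ dw gives (z) dy ∧ dz ∧ dw
Collecting like 3-forms: d(omega) = (2*w - 2*z) dx ∧ dy ∧ dz + (-2*x + 3*y) dx ∧ dy ∧ dw + (-2*y) dx ∧ dz ∧ dw + (z) dy ∧ dz ∧ dw.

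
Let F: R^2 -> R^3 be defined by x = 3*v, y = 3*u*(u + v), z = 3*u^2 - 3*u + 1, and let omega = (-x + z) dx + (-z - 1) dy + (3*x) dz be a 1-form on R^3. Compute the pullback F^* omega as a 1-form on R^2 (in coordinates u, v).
F^* omega = (-18*u^3 - 9*u^2*v + 18*u^2 + 63*u*v - 12*u - 33*v) du + (-9*u^3 + 18*u^2 - 15*u - 9*v + 3) dv

Using F^*(f dg) = (f ∘ F) d(g ∘ F), substitute each coordinate x_i by F_i(u, v) in f_i, and replace dx_i by d F_i = (∂F_i/∂u) du + (∂F_i/∂v) dv.
  For the x component: f_1(F) = 3*u^2 - 3*u - 3*v + 1; d F_1 = (0) du + (3) dv
  For the y component: f_2(F) = -3*u^2 + 3*u - 2; d F_2 = (6*u + 3*v) du + (3*u) dv
  For the z component: f_3(F) = 9*v; d F_3 = (6*u - 3) du + (0) dv
Combining and collecting du, dv coefficients:
  coeff of du: -18*u^3 - 9*u^2*v + 18*u^2 + 63*u*v - 12*u - 33*v
  coeff of dv: -9*u^3 + 18*u^2 - 15*u - 9*v + 3
F^* omega = (-18*u^3 - 9*u^2*v + 18*u^2 + 63*u*v - 12*u - 33*v) du + (-9*u^3 + 18*u^2 - 15*u - 9*v + 3) dv.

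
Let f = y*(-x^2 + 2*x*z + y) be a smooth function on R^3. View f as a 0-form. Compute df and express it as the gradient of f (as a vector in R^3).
df = (2*y*(-x + z)) dx + (-x^2 + 2*x*z + 2*y) dy + (2*x*y) dz; grad f = (2*y*(-x + z), -x^2 + 2*x*z + 2*y, 2*x*y)

For a 0-form f, d f = (∂f/∂x) dx + (∂f/∂y) dy + (∂f/∂z) dz. The components of the vector representation are exactly the entries of grad f in Cartesian coordinates:
  ∂f/∂x = 2*y*(-x + z)
  ∂f/∂y = -x^2 + 2*x*z + 2*y
  ∂f/∂z = 2*x*y.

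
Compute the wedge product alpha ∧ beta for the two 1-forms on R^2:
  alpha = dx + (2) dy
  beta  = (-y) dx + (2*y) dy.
alpha ∧ beta = (4*y) dx ∧ dy

Distribute the wedge, using dx_i ∧ dx_j = -dx_j ∧ dx_i and dx_i ∧ dx_i = 0. For each pair (i, j) with i < j, the coefficient of dx_i ∧ dx_j in alpha ∧ beta is (alpha_i * beta_j - alpha_j * beta_i). Collecting: alpha ∧ beta = (4*y) dx ∧ dy.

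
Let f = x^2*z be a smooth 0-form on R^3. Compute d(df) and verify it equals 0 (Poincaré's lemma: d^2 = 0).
d(df) = 0

Step 1: df = sum_i (∂f/∂x_i) dx_i = (2*x*z) dx + (0) dy + (x^2) dz.
Step 2: Apply d again. Using the 1-form formula, the coefficient of dx ∧ dy in d(df) is ∂^2 f/∂x ∂y - ∂^2 f/∂y ∂x = (0) - (0) = 0 (equality of mixed partials for smooth f).
Similarly for dx ∧ dz and dy ∧ dz — all coefficients vanish. So d(df) = 0.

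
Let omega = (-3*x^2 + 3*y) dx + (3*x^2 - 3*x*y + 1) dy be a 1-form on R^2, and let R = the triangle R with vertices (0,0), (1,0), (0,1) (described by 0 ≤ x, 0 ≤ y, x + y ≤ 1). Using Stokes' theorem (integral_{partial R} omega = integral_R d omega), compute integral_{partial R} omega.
integral_(partial R) omega = -1

Stokes: integral_partial_R omega = integral_R d omega with d omega = (∂Q/∂x - ∂P/∂y) dx ∧ dy.
  ∂Q/∂x = 6*x - 3*y
  ∂P/∂y = 3
  integrand = ∂Q/∂x - ∂P/∂y = 6*x - 3*y - 3.
Integrating over R: integral_0^1 integral_0^{1-x} (6*x - 3*y - 3) dy dx = -1.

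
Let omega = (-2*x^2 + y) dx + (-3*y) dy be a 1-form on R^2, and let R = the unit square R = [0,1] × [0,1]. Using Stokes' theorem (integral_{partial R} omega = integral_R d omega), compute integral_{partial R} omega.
integral_(partial R) omega = -1

Stokes: integral_partial_R omega = integral_R d omega with d omega = (∂Q/∂x - ∂P/∂y) dx ∧ dy.
  ∂Q/∂x = 0
  ∂P/∂y = 1
  integrand = ∂Q/∂x - ∂P/∂y = -1.
Integrating over R: integral_0^1 integral_0^1 (-1) dx dy = -1.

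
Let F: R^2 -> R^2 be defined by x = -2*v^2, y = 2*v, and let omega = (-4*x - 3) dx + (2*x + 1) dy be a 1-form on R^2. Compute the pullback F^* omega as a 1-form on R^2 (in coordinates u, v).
F^* omega = (-32*v^3 - 8*v^2 + 12*v + 2) dv

Using F^*(f dg) = (f ∘ F) d(g ∘ F), substitute each coordinate x_i by F_i(u, v) in f_i, and replace dx_i by d F_i = (∂F_i/∂u) du + (∂F_i/∂v) dv.
  For the x component: f_1(F) = 8*v^2 - 3; d F_1 = (0) du + (-4*v) dv
  For the y component: f_2(F) = 1 - 4*v^2; d F_2 = (0) du + (2) dv
Combining and collecting du, dv coefficients:
  coeff of du: 0
  coeff of dv: -32*v^3 - 8*v^2 + 12*v + 2
F^* omega = (-32*v^3 - 8*v^2 + 12*v + 2) dv.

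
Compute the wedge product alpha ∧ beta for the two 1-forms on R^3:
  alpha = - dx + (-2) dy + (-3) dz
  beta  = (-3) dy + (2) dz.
alpha ∧ beta = (3) dx ∧ dy + (-2) dx ∧ dz + (-13) dy ∧ dz

Distribute the wedge, using dx_i ∧ dx_j = -dx_j ∧ dx_i and dx_i ∧ dx_i = 0. For each pair (i, j) with i < j, the coefficient of dx_i ∧ dx_j in alpha ∧ beta is (alpha_i * beta_j - alpha_j * beta_i). Collecting: alpha ∧ beta = (3) dx ∧ dy + (-2) dx ∧ dz + (-13) dy ∧ dz.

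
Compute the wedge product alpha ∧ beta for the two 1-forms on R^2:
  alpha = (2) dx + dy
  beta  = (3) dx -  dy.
alpha ∧ beta = (-5) dx ∧ dy

Distribute the wedge, using dx_i ∧ dx_j = -dx_j ∧ dx_i and dx_i ∧ dx_i = 0. For each pair (i, j) with i < j, the coefficient of dx_i ∧ dx_j in alpha ∧ beta is (alpha_i * beta_j - alpha_j * beta_i). Collecting: alpha ∧ beta = (-5) dx ∧ dy.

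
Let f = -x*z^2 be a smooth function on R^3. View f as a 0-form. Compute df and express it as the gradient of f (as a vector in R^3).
df = (-z^2) dx + (0) dy + (-2*x*z) dz; grad f = (-z^2, 0, -2*x*z)

For a 0-form f, d f = (∂f/∂x) dx + (∂f/∂y) dy + (∂f/∂z) dz. The components of the vector representation are exactly the entries of grad f in Cartesian coordinates:
  ∂f/∂x = -z^2
  ∂f/∂y = 0
  ∂f/∂z = -2*x*z.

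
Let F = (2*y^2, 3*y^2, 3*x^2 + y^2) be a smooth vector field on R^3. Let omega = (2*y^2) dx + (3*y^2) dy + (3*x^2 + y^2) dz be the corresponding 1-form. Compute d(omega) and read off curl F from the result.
d(omega) = (2*y) dy ∧ dz + (-6*x) dz ∧ dx + (-4*y) dx ∧ dy; curl F = (2*y, -6*x, -4*y)

d omega = sum_{i<j} (∂f_j/∂x_i - ∂f_i/∂x_j) dx_i ∧ dx_j. Under the identification (dy ∧ dz, dz ∧ dx, dx ∧ dy) ↔ (e_x, e_y, e_z), the coefficients are exactly the components of curl F. Compute:
  ∂R/∂y - ∂Q/∂z = (2*y) - (0) = 2*y
  ∂P/∂z - ∂R/∂x = (0) - (6*x) = -6*x
  ∂Q/∂x - ∂P/∂y = (0) - (4*y) = -4*y.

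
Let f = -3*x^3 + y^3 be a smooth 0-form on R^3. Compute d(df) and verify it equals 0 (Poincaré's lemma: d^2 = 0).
d(df) = 0

Step 1: df = sum_i (∂f/∂x_i) dx_i = (-9*x^2) dx + (3*y^2) dy + (0) dz.
Step 2: Apply d again. Using the 1-form formula, the coefficient of dx ∧ dy in d(df) is ∂^2 f/∂x ∂y - ∂^2 f/∂y ∂x = (0) - (0) = 0 (equality of mixed partials for smooth f).
Similarly for dx ∧ dz and dy ∧ dz — all coefficients vanish. So d(df) = 0.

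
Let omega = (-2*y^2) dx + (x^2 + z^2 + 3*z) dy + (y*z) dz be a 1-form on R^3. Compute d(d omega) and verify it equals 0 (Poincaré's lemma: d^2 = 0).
d(d omega) = 0

Step 1: d omega = sum_{i<j} (∂f_j/∂x_i - ∂f_i/∂x_j) dx_i ∧ dx_j:
  coeff of dx ∧ dy: 2*x + 4*y
  coeff of dx ∧ dz: 0
  coeff of dy ∧ dz: -z - 3
Step 2: Apply d again to each 2-form coefficient. The only possible 3-form in R^3 is dx ∧ dy ∧ dz, with coefficient
  ∂(coeff of dy∧dz)/∂x - ∂(coeff of dx∧dz)/∂y + ∂(coeff of dx∧dy)/∂z
  = ∂/∂x (-z - 3) - ∂/∂y (0) + ∂/∂z (2*x + 4*y).
Each of these terms simplifies to sums of mixed partials that cancel in pairs. The result is 0 (by equality of mixed partials for smooth functions — Schwarz / Clairaut).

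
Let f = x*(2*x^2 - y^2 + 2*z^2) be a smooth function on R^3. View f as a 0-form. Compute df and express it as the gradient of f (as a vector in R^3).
df = (6*x^2 - y^2 + 2*z^2) dx + (-2*x*y) dy + (4*x*z) dz; grad f = (6*x^2 - y^2 + 2*z^2, -2*x*y, 4*x*z)

For a 0-form f, d f = (∂f/∂x) dx + (∂f/∂y) dy + (∂f/∂z) dz. The components of the vector representation are exactly the entries of grad f in Cartesian coordinates:
  ∂f/∂x = 6*x^2 - y^2 + 2*z^2
  ∂f/∂y = -2*x*y
  ∂f/∂z = 4*x*z.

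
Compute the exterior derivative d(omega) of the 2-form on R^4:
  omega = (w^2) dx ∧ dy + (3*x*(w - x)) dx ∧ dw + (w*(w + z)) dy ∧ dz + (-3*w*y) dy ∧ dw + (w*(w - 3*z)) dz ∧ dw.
d(omega) = (2*w) dx ∧ dy ∧ dw + (2*w + z) dy ∧ dz ∧ dw

For a 2-form omega = sum_{i<j} g_{ij} dx_i ∧ dx_j, the exterior derivative is
  d(omega) = sum_{i<j} d(g_{ij}) ∧ dx_i ∧ dx_j = sum_{i<j, k} (∂g_{ij}/∂x_k) dx_k ∧ dx_i ∧ dx_j.
Expand each term, using dx_k ∧ dx_i ∧ dx_j = sgn(permutation) dx_{(a)} ∧ dx_{(b)} ∧ dx_{(c)} with (a < b < c) sorted:
  d(w^2) includes (∂/∂w)(w^2) dw = (2*w) dw, which multiplied by dx ∧ dy gives (2*w) dx ∧ dy ∧ dw
  d(w*(w + z)) includes (∂/∂w)(w*(w + z)) dw = (2*w + z) dw, which multiplied by dy ∧ dz gives (2*w + z) dy ∧ dz ∧ dw
Collecting like 3-forms: d(omega) = (2*w) dx ∧ dy ∧ dw + (2*w + z) dy ∧ dz ∧ dw.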